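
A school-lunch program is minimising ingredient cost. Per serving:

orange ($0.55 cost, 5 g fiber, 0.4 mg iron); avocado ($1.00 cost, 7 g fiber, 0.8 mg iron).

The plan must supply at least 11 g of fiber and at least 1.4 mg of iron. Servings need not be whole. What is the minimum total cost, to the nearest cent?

$1.75

This is a tiny linear program; its minimum lies at a vertex of the feasible set. List the vertices and price them.
orange only: max(11/5, 1.4/0.4) = 3.5 servings → $1.93.
avocado only: max(11/7, 1.4/0.8) = 1.75 servings → $1.75.
orange + avocado with both targets exact would need a negative amount; discard.
So the least-cost plan costs $1.75.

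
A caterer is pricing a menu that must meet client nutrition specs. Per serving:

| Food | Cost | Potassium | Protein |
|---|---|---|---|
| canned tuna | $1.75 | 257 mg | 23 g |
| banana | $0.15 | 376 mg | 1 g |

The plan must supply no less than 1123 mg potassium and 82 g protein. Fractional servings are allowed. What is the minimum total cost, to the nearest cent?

The cheapest plan sits at a corner of the feasible region — with two constraints it uses at most two foods.
canned tuna only: max(1123/257, 82/23) = 4.37 servings → $7.65.
banana only: max(1123/376, 82/1) = 82 servings → $12.30.
canned tuna + banana with both tight: 3.541 servings and 0.5667 servings → $6.28.
So the least-cost plan costs $6.28.

$6.28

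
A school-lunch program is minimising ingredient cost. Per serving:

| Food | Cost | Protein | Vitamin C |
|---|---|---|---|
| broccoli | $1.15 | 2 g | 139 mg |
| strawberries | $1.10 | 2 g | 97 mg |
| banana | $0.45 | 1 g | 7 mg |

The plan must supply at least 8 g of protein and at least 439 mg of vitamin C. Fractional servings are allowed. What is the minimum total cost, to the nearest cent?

With two linear requirements the optimum uses one or two foods; enumerate the corners.
broccoli only: max(8/2, 439/139) = 4 servings → $4.60.
strawberries only: max(8/2, 439/97) = 4.526 servings → $4.98.
banana only: max(8/1, 439/7) = 62.71 servings → $28.22.
broccoli + strawberries with both tight: 1.214 servings and 2.786 servings → $4.46.
broccoli + banana with both tight: 3.064 servings and 1.872 servings → $4.37.
strawberries + banana with both targets exact would need a negative amount; discard.
Cheapest feasible corner: $4.37.

$4.37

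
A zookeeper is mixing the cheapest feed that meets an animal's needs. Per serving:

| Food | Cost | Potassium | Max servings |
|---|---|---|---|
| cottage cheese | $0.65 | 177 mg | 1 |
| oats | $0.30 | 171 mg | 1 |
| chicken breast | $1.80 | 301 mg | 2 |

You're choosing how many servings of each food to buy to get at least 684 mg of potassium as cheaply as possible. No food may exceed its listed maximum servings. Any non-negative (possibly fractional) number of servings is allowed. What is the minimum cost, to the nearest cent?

$2.96

Cost per mg of potassium: oats $0.0018, cottage cheese $0.0037, chicken breast $0.0060.
Take 1 serving of oats: +171.0 mg potassium for $0.30 (total $0.30, still need 513.0 mg).
Take 1 serving of cottage cheese: +177.0 mg potassium for $0.65 (total $0.95, still need 336.0 mg).
Take 1.116 servings of chicken breast: +336.0 mg potassium for $2.01 (total $2.96, still need 0.0 mg).
Filling from the cheapest source first is optimal under one linear minimum: $2.96.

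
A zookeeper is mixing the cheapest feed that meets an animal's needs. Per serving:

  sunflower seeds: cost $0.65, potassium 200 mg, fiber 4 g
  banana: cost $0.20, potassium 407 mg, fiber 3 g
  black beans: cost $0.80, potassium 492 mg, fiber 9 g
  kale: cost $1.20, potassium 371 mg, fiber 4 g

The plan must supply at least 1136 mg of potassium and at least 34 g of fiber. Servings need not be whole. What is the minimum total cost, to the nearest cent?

$2.27

This is a tiny linear program; its minimum lies at a vertex of the feasible set. List the vertices and price them.
sunflower seeds only: max(1136/200, 34/4) = 8.5 servings → $5.53.
banana only: max(1136/407, 34/3) = 11.33 servings → $2.27.
black beans only: max(1136/492, 34/9) = 3.778 servings → $3.02.
kale only: max(1136/371, 34/4) = 8.5 servings → $10.20.
sunflower seeds + banana: intersection lies outside the first quadrant.
sunflower seeds + black beans: intersection lies outside the first quadrant.
sunflower seeds + kale: the both-tight solution has a negative serving — not a feasible corner.
banana + black beans with both targets exact would need a negative amount; discard.
banana + kale: intersection lies outside the first quadrant.
black beans + kale: the both-tight solution has a negative serving — not a feasible corner.
Cheapest feasible corner: $2.27.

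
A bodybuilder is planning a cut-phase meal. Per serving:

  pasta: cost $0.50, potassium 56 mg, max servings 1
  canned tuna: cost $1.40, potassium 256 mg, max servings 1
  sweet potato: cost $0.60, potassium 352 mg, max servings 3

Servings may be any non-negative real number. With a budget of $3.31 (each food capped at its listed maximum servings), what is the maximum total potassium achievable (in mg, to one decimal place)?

1324.3 mg

Potassium per dollar: sweet potato 586.7, canned tuna 182.9, pasta 112.
Take 3 servings of sweet potato: spends $1.80, +1056.0 mg potassium (running total 1056.0 mg).
Take 1 serving of canned tuna: spends $1.40, +256.0 mg potassium (running total 1312.0 mg).
Take 0.22 servings of pasta: spends $0.11, +12.3 mg potassium (running total 1324.3 mg).
Greedy by best ratio exhausts the cost allowance optimally: 1324.3 mg.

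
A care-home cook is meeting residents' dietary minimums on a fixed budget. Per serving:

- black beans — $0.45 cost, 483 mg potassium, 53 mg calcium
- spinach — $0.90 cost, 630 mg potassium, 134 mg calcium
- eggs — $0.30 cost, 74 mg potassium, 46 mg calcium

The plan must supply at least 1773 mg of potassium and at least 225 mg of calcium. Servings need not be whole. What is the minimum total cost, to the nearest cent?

$1.80

black beans only: max(1773/483, 225/53) = 4.245 servings → $1.91.
spinach only: max(1773/630, 225/134) = 2.814 servings → $2.53.
eggs only: max(1773/74, 225/46) = 23.96 servings → $7.19.
black beans + spinach with both tight: 3.059 servings and 0.4694 servings → $1.80.
black beans + eggs with both tight: 3.548 servings and 0.8038 servings → $1.84.
spinach + eggs: intersection lies outside the first quadrant.
So the least-cost plan costs $1.80.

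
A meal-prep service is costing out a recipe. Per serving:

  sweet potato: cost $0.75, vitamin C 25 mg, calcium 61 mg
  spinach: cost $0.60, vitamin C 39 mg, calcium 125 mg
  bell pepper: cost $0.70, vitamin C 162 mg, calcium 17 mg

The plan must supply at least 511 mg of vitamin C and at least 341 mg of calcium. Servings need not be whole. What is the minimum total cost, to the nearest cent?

sweet potato only: max(511/25, 341/61) = 20.44 servings → $15.33.
spinach only: max(511/39, 341/125) = 13.1 servings → $7.86.
bell pepper only: max(511/162, 341/17) = 20.06 servings → $14.04.
sweet potato + spinach with both targets exact would need a negative amount; discard.
sweet potato + bell pepper with both tight: 4.923 servings and 2.395 servings → $5.37.
spinach + bell pepper with both tight: 2.377 servings and 2.582 servings → $3.23.
Cheapest feasible corner: $3.23.

$3.23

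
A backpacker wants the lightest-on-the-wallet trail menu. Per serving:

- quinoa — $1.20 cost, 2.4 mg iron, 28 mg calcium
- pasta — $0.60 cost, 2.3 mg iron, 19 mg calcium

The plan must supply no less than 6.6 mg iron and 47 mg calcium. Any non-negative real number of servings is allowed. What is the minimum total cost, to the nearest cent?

At the optimum either one food covers both requirements or two foods hit both targets exactly; no other combination can be cheaper.
quinoa only: max(6.6/2.4, 47/28) = 2.75 servings → $3.30.
pasta only: max(6.6/2.3, 47/19) = 2.87 servings → $1.72.
quinoa + pasta: the both-tight solution has a negative serving — not a feasible corner.
The minimum over all feasible corners is $1.72.

$1.72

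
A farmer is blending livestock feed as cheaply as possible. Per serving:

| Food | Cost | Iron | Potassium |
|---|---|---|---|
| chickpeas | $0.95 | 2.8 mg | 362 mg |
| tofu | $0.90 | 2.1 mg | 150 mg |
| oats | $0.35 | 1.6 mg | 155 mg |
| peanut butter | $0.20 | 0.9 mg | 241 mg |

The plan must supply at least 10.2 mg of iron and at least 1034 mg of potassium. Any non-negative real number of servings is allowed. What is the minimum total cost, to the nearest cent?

$2.23

A basic optimal solution has at most two foods positive. Try each food alone and each pair with both targets met exactly.
chickpeas only: max(10.2/2.8, 1034/362) = 3.643 servings → $3.46.
tofu only: max(10.2/2.1, 1034/150) = 6.893 servings → $6.20.
oats only: max(10.2/1.6, 1034/155) = 6.671 servings → $2.33.
peanut butter only: max(10.2/0.9, 1034/241) = 11.33 servings → $2.27.
chickpeas + tofu with both tight: 1.885 servings and 2.343 servings → $3.90.
chickpeas + oats with both tight: 0.5055 servings and 5.49 servings → $2.40.
chickpeas + peanut butter: the both-tight solution has a negative serving — not a feasible corner.
tofu + oats: the both-tight solution has a negative serving — not a feasible corner.
tofu + peanut butter with both tight: 4.116 servings and 1.728 servings → $4.05.
oats + peanut butter with both tight: 6.207 servings and 0.2983 servings → $2.23.
So the least-cost plan costs $2.23.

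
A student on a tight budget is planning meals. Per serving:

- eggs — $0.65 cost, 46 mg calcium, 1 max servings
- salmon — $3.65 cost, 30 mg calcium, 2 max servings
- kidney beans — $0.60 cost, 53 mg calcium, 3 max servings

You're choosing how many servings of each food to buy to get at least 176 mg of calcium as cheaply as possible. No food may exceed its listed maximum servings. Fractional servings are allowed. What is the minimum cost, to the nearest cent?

$2.04

Cost per mg of calcium: kidney beans $0.0113, eggs $0.0141, salmon $0.1217.
Take 3 servings of kidney beans: +159.0 mg calcium for $1.80 (total $1.80, still need 17.0 mg).
Take 0.3696 servings of eggs: +17.0 mg calcium for $0.24 (total $2.04, still need 0.0 mg).
Filling from the cheapest source first is optimal under one linear minimum: $2.04.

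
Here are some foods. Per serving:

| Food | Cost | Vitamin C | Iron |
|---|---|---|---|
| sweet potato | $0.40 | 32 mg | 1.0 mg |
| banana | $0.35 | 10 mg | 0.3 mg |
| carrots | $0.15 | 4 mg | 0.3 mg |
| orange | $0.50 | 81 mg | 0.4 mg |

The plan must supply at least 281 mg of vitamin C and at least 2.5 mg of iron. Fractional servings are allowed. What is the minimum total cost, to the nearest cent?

$2.00

Check every corner: each single food scaled to meet both minima, and each pair solved so both constraints bind.
sweet potato only: max(281/32, 2.5/1.0) = 8.781 servings → $3.51.
banana only: max(281/10, 2.5/0.3) = 28.1 servings → $9.84.
carrots only: max(281/4, 2.5/0.3) = 70.25 servings → $10.54.
orange only: max(281/81, 2.5/0.4) = 6.25 servings → $3.12.
sweet potato + banana with both targets exact would need a negative amount; discard.
sweet potato + carrots: intersection lies outside the first quadrant.
sweet potato + orange with both tight: 1.321 servings and 2.947 servings → $2.00.
banana + carrots with both targets exact would need a negative amount; discard.
banana + orange with both tight: 4.438 servings and 2.921 servings → $3.01.
carrots + orange with both tight: 3.969 servings and 3.273 servings → $2.23.
Cheapest feasible corner: $2.00.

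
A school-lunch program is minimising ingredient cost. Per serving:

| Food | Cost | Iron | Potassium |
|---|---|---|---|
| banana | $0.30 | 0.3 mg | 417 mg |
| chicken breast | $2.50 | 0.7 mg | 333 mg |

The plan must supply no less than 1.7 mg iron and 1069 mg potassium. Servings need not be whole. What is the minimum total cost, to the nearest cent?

$1.70

At the optimum either one food covers both requirements or two foods hit both targets exactly; no other combination can be cheaper.
banana only: max(1.7/0.3, 1069/417) = 5.667 servings → $1.70.
chicken breast only: max(1.7/0.7, 1069/333) = 3.21 servings → $8.03.
banana + chicken breast with both tight: 0.949 servings and 2.022 servings → $5.34.
The minimum over all feasible corners is $1.70.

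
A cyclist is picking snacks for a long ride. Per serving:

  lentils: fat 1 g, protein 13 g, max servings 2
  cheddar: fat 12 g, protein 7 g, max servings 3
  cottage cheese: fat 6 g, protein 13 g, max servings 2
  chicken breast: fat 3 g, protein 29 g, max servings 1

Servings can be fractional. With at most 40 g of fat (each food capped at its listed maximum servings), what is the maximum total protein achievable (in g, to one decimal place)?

Protein per g fat: lentils 13, chicken breast 9.667, cottage cheese 2.167, cheddar 0.5833.
Take 2 servings of lentils: uses 2 g fat, +26.0 g protein (running total 26.0 g).
Take 1 serving of chicken breast: uses 3 g fat, +29.0 g protein (running total 55.0 g).
Take 2 servings of cottage cheese: uses 12 g fat, +26.0 g protein (running total 81.0 g).
Take 1.917 servings of cheddar: uses 23 g fat, +13.4 g protein (running total 94.4 g).
Filling greedily by protein-per-g fat is optimal for one linear limit, giving 94.4 g.

94.4 g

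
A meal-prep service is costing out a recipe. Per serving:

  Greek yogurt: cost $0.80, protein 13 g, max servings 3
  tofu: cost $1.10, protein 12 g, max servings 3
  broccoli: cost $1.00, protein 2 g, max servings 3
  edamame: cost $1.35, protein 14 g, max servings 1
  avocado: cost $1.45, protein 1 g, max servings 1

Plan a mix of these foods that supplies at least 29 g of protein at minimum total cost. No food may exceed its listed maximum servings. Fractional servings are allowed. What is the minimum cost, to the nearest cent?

$1.78

Cost per g of protein: Greek yogurt $0.0615, tofu $0.0917, edamame $0.0964, broccoli $0.5000, avocado $1.4500.
Take 2.231 servings of Greek yogurt: +29.0 g protein for $1.78 (total $1.78, still need 0.0 g).
Greedy by cheapest-per-g is optimal for a single linear constraint, so the minimum cost is $1.78.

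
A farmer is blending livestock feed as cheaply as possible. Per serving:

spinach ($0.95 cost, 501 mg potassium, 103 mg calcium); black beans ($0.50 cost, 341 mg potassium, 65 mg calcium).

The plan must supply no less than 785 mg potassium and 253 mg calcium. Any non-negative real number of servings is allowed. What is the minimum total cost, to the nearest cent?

$1.95

spinach only: max(785/501, 253/103) = 2.456 servings → $2.33.
black beans only: max(785/341, 253/65) = 3.892 servings → $1.95.
spinach + black beans: intersection lies outside the first quadrant.
So the least-cost plan costs $1.95.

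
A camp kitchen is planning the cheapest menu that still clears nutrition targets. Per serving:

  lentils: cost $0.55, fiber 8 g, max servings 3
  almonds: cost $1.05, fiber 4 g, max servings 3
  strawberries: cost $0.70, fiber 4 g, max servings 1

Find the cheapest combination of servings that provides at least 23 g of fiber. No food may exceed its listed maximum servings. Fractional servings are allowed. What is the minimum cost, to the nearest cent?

Cost per g of fiber: lentils $0.0688, strawberries $0.1750, almonds $0.2625.
Take 2.875 servings of lentils: +23.0 g fiber for $1.58 (total $1.58, still need 0.0 g).
Filling from the cheapest source first is optimal under one linear minimum: $1.58.

$1.58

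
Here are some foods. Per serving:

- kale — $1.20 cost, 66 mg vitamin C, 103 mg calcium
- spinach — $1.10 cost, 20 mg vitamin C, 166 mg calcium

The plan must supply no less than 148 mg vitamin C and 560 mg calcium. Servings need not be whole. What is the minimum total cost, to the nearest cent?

$4.49

kale only: max(148/66, 560/103) = 5.437 servings → $6.52.
spinach only: max(148/20, 560/166) = 7.4 servings → $8.14.
kale + spinach with both tight: 1.503 servings and 2.441 servings → $4.49.
So the least-cost plan costs $4.49.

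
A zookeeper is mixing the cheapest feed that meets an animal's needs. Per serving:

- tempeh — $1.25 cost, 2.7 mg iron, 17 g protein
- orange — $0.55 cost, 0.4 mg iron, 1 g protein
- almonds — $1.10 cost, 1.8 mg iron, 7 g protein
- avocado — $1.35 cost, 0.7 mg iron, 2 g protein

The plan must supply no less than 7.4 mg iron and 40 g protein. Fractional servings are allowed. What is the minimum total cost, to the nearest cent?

tempeh only: max(7.4/2.7, 40/17) = 2.741 servings → $3.43.
orange only: max(7.4/0.4, 40/1) = 40 servings → $22.00.
almonds only: max(7.4/1.8, 40/7) = 5.714 servings → $6.29.
avocado only: max(7.4/0.7, 40/2) = 20 servings → $27.00.
tempeh + orange with both tight: 2.098 servings and 4.341 servings → $5.01.
tempeh + almonds with both tight: 1.726 servings and 1.521 servings → $3.83.
tempeh + avocado with both tight: 2.031 servings and 2.738 servings → $6.24.
orange + almonds: the both-tight solution has a negative serving — not a feasible corner.
orange + avocado: intersection lies outside the first quadrant.
almonds + avocado: intersection lies outside the first quadrant.
Cheapest feasible corner: $3.43.

$3.43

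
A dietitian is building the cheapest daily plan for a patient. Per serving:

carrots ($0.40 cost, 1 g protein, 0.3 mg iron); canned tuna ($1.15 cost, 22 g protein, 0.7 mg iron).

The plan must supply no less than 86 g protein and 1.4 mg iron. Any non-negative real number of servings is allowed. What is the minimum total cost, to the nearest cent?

This is a tiny linear program; its minimum lies at a vertex of the feasible set. List the vertices and price them.
carrots only: max(86/1, 1.4/0.3) = 86 servings → $34.40.
canned tuna only: max(86/22, 1.4/0.7) = 3.909 servings → $4.50.
carrots + canned tuna: intersection lies outside the first quadrant.
So the least-cost plan costs $4.50.

$4.50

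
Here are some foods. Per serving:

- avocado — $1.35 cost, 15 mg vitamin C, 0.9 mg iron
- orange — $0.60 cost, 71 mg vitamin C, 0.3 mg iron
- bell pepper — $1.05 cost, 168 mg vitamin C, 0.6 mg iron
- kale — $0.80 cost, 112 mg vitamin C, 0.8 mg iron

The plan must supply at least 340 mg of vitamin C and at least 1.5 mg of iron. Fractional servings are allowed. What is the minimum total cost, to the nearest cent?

At the optimum either one food covers both requirements or two foods hit both targets exactly; no other combination can be cheaper.
avocado only: max(340/15, 1.5/0.9) = 22.67 servings → $30.60.
orange only: max(340/71, 1.5/0.3) = 5 servings → $3.00.
bell pepper only: max(340/168, 1.5/0.6) = 2.5 servings → $2.62.
kale only: max(340/112, 1.5/0.8) = 3.036 servings → $2.43.
avocado + orange with both tight: 0.07576 servings and 4.773 servings → $2.97.
avocado + bell pepper with both tight: 0.3376 servings and 1.994 servings → $2.55.
avocado + kale with both targets exact would need a negative amount; discard.
orange + bell pepper: the both-tight solution has a negative serving — not a feasible corner.
orange + kale with both tight: 4.483 servings and 0.194 servings → $2.84.
bell pepper + kale with both tight: 1.548 servings and 0.7143 servings → $2.20.
The minimum over all feasible corners is $2.20.

$2.20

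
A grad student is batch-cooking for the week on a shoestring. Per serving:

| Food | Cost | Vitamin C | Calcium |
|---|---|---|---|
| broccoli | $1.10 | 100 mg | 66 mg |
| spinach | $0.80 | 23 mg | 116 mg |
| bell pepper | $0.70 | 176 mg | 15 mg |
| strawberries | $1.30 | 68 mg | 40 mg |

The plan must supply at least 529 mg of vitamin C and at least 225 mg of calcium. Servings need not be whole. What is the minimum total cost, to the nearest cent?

$3.22

An LP optimum is at a vertex; with two nutrient constraints at most two foods are used. Check each candidate.
broccoli only: max(529/100, 225/66) = 5.29 servings → $5.82.
spinach only: max(529/23, 225/116) = 23 servings → $18.40.
bell pepper only: max(529/176, 225/15) = 15 servings → $10.50.
strawberries only: max(529/68, 225/40) = 7.779 servings → $10.11.
broccoli + spinach: the both-tight solution has a negative serving — not a feasible corner.
broccoli + bell pepper with both tight: 3.13 servings and 1.227 servings → $4.30.
broccoli + strawberries with both targets exact would need a negative amount; discard.
spinach + bell pepper with both tight: 1.578 servings and 2.8 servings → $3.22.
spinach + strawberries: intersection lies outside the first quadrant.
bell pepper + strawberries with both tight: 0.9734 servings and 5.26 servings → $7.52.
The minimum over all feasible corners is $3.22.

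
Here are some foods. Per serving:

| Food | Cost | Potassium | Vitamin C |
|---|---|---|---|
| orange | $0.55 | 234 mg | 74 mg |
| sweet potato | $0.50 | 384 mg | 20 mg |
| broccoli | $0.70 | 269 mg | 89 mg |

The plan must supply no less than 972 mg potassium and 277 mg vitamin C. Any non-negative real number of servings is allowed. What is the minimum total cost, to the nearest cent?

The cheapest plan sits at a corner of the feasible region — with two constraints it uses at most two foods.
orange only: max(972/234, 277/74) = 4.154 servings → $2.28.
sweet potato only: max(972/384, 277/20) = 13.85 servings → $6.92.
broccoli only: max(972/269, 277/89) = 3.613 servings → $2.53.
orange + sweet potato with both tight: 3.662 servings and 0.2995 servings → $2.16.
orange + broccoli with both targets exact would need a negative amount; discard.
sweet potato + broccoli with both tight: 0.4166 servings and 3.019 servings → $2.32.
Cheapest feasible corner: $2.16.

$2.16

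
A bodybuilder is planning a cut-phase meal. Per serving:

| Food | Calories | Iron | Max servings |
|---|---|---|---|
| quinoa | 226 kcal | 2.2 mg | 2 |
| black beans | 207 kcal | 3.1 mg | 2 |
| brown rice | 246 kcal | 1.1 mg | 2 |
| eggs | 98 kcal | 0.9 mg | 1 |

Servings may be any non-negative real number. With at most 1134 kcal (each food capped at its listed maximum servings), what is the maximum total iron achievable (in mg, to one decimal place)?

Iron per kcal: black beans 0.01498, quinoa 0.009735, eggs 0.009184, brown rice 0.004472.
Take 2 servings of black beans: uses 414 kcal, +6.2 mg iron (running total 6.2 mg).
Take 2 servings of quinoa: uses 452 kcal, +4.4 mg iron (running total 10.6 mg).
Take 1 serving of eggs: uses 98 kcal, +0.9 mg iron (running total 11.5 mg).
Take 0.6911 servings of brown rice: uses 170 kcal, +0.8 mg iron (running total 12.3 mg).
Greedy by best ratio exhausts the calories allowance optimally: 12.3 mg.

12.3 mg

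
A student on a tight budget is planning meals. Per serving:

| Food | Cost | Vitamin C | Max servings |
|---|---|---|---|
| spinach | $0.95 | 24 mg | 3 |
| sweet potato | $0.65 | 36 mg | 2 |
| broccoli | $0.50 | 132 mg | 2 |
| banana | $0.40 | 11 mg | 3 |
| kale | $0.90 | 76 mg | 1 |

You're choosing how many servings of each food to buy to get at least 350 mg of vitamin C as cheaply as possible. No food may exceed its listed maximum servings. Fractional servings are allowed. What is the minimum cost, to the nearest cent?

$2.08

Cost per mg of vitamin C: broccoli $0.0038, kale $0.0118, sweet potato $0.0181, banana $0.0364, spinach $0.0396.
Take 2 servings of broccoli: +264.0 mg vitamin C for $1.00 (total $1.00, still need 86.0 mg).
Take 1 serving of kale: +76.0 mg vitamin C for $0.90 (total $1.90, still need 10.0 mg).
Take 0.2778 servings of sweet potato: +10.0 mg vitamin C for $0.18 (total $2.08, still need 0.0 mg).
Filling from the cheapest source first is optimal under one linear minimum: $2.08.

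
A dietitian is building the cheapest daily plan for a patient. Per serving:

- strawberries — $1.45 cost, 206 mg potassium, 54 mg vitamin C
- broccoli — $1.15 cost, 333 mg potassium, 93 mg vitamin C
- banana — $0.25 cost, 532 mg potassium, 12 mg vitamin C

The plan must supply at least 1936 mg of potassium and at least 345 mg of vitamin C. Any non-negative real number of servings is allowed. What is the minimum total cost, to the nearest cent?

$4.41

strawberries only: max(1936/206, 345/54) = 9.398 servings → $13.63.
broccoli only: max(1936/333, 345/93) = 5.814 servings → $6.69.
banana only: max(1936/532, 345/12) = 28.75 servings → $7.19.
strawberries + broccoli with both targets exact would need a negative amount; discard.
strawberries + banana with both tight: 6.106 servings and 1.275 servings → $9.17.
broccoli + banana with both tight: 3.525 servings and 1.433 servings → $4.41.
So the least-cost plan costs $4.41.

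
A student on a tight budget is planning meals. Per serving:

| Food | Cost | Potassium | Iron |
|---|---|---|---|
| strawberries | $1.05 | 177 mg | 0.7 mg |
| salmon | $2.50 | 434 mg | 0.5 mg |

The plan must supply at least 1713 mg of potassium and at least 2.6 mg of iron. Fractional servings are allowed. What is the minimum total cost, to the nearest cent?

An LP optimum is at a vertex; with two nutrient constraints at most two foods are used. Check each candidate.
strawberries only: max(1713/177, 2.6/0.7) = 9.678 servings → $10.16.
salmon only: max(1713/434, 2.6/0.5) = 5.2 servings → $13.00.
strawberries + salmon with both tight: 1.263 servings and 3.432 servings → $9.91.
So the least-cost plan costs $9.91.

$9.91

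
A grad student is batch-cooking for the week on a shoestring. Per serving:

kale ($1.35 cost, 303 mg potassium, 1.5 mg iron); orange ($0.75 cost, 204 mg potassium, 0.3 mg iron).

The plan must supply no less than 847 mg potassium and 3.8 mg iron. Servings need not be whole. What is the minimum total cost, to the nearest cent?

$3.69

The cheapest plan sits at a corner of the feasible region — with two constraints it uses at most two foods.
kale only: max(847/303, 3.8/1.5) = 2.795 servings → $3.77.
orange only: max(847/204, 3.8/0.3) = 12.67 servings → $9.50.
kale + orange with both tight: 2.423 servings and 0.5537 servings → $3.69.
Cheapest feasible corner: $3.69.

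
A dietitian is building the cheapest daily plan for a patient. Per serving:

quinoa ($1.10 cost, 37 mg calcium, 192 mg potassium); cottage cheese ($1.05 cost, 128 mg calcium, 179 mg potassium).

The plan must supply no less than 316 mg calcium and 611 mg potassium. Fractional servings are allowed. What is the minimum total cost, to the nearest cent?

Two binding constraints pin down two serving amounts, so the optimal mix uses at most two foods. The candidates are each food alone (scaled to the tighter of calcium/potassium) and each pair with both constraints tight.
quinoa only: max(316/37, 611/192) = 8.541 servings → $9.39.
cottage cheese only: max(316/128, 611/179) = 3.413 servings → $3.58.
quinoa + cottage cheese with both tight: 1.206 servings and 2.12 servings → $3.55.
So the least-cost plan costs $3.55.

$3.55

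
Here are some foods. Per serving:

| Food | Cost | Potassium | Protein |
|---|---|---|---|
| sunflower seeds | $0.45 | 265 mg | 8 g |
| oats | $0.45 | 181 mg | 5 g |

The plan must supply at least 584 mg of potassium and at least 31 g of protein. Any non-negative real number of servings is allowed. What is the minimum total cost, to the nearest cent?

sunflower seeds only: max(584/265, 31/8) = 3.875 servings → $1.74.
oats only: max(584/181, 31/5) = 6.2 servings → $2.79.
sunflower seeds + oats: intersection lies outside the first quadrant.
So the least-cost plan costs $1.74.

$1.74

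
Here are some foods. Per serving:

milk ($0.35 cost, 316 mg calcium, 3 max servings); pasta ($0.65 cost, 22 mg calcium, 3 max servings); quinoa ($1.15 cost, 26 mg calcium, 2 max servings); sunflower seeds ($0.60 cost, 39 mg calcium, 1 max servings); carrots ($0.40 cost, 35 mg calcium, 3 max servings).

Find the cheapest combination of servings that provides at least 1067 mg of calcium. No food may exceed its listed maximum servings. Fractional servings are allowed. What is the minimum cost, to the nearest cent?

Cost per mg of calcium: milk $0.0011, carrots $0.0114, sunflower seeds $0.0154, pasta $0.0295, quinoa $0.0442.
Take 3 servings of milk: +948.0 mg calcium for $1.05 (total $1.05, still need 119.0 mg).
Take 3 servings of carrots: +105.0 mg calcium for $1.20 (total $2.25, still need 14.0 mg).
Take 0.359 servings of sunflower seeds: +14.0 mg calcium for $0.22 (total $2.47, still need 0.0 mg).
Filling from the cheapest source first is optimal under one linear minimum: $2.47.

$2.47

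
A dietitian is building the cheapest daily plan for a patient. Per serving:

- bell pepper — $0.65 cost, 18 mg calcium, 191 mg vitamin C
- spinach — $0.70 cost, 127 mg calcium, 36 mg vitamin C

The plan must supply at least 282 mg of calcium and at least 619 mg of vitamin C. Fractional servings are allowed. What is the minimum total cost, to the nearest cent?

$3.15

A basic optimal solution has at most two foods positive. Try each food alone and each pair with both targets met exactly.
bell pepper only: max(282/18, 619/191) = 15.67 servings → $10.18.
spinach only: max(282/127, 619/36) = 17.19 servings → $12.04.
bell pepper + spinach with both tight: 2.9 servings and 1.809 servings → $3.15.
The minimum over all feasible corners is $3.15.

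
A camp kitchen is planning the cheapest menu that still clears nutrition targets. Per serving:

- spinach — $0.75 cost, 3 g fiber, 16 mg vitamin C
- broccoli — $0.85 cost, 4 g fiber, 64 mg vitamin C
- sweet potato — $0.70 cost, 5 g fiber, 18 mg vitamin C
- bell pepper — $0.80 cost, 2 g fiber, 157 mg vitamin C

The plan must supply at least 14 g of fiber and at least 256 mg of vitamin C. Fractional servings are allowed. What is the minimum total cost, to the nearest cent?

$2.67

A basic optimal solution has at most two foods positive. Try each food alone and each pair with both targets met exactly.
spinach only: max(14/3, 256/16) = 16 servings → $12.00.
broccoli only: max(14/4, 256/64) = 4 servings → $3.40.
sweet potato only: max(14/5, 256/18) = 14.22 servings → $9.96.
bell pepper only: max(14/2, 256/157) = 7 servings → $5.60.
spinach + broccoli with both targets exact would need a negative amount; discard.
spinach + sweet potato: intersection lies outside the first quadrant.
spinach + bell pepper with both tight: 3.841 servings and 1.239 servings → $3.87.
broccoli + sweet potato: intersection lies outside the first quadrant.
broccoli + bell pepper with both tight: 3.372 servings and 0.256 servings → $3.07.
sweet potato + bell pepper with both tight: 2.251 servings and 1.372 servings → $2.67.
So the least-cost plan costs $2.67.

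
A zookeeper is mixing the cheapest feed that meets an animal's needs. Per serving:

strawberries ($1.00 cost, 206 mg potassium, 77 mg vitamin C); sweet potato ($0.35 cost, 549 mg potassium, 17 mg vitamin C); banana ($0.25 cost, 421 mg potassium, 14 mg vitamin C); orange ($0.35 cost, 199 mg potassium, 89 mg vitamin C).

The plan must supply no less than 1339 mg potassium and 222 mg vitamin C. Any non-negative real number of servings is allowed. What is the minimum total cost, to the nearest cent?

The cheapest plan sits at a corner of the feasible region — with two constraints it uses at most two foods.
strawberries only: max(1339/206, 222/77) = 6.5 servings → $6.50.
sweet potato only: max(1339/549, 222/17) = 13.06 servings → $4.57.
banana only: max(1339/421, 222/14) = 15.86 servings → $3.96.
orange only: max(1339/199, 222/89) = 6.729 servings → $2.36.
strawberries + sweet potato with both tight: 2.556 servings and 1.48 servings → $3.07.
strawberries + banana with both tight: 2.53 servings and 1.943 servings → $3.02.
strawberries + orange: the both-tight solution has a negative serving — not a feasible corner.
sweet potato + banana: intersection lies outside the first quadrant.
sweet potato + orange with both tight: 1.649 servings and 2.179 servings → $1.34.
banana + orange with both tight: 2.162 servings and 2.154 servings → $1.29.
Cheapest feasible corner: $1.29.

$1.29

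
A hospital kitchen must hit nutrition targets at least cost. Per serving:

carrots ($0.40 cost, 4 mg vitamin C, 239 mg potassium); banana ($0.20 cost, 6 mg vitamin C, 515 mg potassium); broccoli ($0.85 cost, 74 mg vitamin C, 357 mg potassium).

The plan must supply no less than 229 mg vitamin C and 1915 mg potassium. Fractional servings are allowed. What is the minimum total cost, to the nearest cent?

The cheapest plan sits at a corner of the feasible region — with two constraints it uses at most two foods.
carrots only: max(229/4, 1915/239) = 57.25 servings → $22.90.
banana only: max(229/6, 1915/515) = 38.17 servings → $7.63.
broccoli only: max(229/74, 1915/357) = 5.364 servings → $4.56.
carrots + banana: intersection lies outside the first quadrant.
carrots + broccoli with both tight: 3.688 servings and 2.895 servings → $3.94.
banana + broccoli with both tight: 1.667 servings and 2.959 servings → $2.85.
So the least-cost plan costs $2.85.

$2.85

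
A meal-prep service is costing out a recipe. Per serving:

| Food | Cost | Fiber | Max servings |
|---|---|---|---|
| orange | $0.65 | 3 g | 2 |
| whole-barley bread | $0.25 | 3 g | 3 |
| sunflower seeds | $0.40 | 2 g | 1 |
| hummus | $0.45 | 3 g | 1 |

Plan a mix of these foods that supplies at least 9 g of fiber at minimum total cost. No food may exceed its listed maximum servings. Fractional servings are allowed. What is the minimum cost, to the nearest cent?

$0.75

Cost per g of fiber: whole-barley bread $0.0833, hummus $0.1500, sunflower seeds $0.2000, orange $0.2167.
Take 3 servings of whole-barley bread: +9.0 g fiber for $0.75 (total $0.75, still need 0.0 g).
Greedy by cheapest-per-g is optimal for a single linear constraint, so the minimum cost is $0.75.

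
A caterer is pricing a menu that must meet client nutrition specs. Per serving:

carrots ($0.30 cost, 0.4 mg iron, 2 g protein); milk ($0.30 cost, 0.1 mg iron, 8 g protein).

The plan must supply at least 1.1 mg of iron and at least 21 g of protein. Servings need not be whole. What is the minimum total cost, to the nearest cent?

carrots only: max(1.1/0.4, 21/2) = 10.5 servings → $3.15.
milk only: max(1.1/0.1, 21/8) = 11 servings → $3.30.
carrots + milk with both tight: 2.233 servings and 2.067 servings → $1.29.
So the least-cost plan costs $1.29.

$1.29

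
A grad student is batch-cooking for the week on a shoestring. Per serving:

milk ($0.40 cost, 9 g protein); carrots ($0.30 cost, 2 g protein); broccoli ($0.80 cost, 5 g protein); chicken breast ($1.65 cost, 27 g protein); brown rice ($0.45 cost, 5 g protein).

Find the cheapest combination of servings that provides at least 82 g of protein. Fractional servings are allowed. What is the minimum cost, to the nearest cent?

$3.64

Cost per g of protein: milk $0.0444, chicken breast $0.0611, brown rice $0.0900, carrots $0.1500, broccoli $0.1600.
With no serving limits, use only milk: 82 g / 9 g = 9.111 servings × $0.40 = $3.64.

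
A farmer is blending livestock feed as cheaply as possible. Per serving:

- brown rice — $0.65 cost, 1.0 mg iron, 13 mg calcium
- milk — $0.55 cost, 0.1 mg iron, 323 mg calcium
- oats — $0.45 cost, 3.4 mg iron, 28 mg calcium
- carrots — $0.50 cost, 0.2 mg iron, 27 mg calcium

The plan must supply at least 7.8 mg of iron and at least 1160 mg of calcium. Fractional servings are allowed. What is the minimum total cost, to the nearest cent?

$2.86

Minimising a linear cost over {iron ≥ 7.8, calcium ≥ 1160, servings ≥ 0} — the optimum is at a vertex, using one or two foods.
brown rice only: max(7.8/1.0, 1160/13) = 89.23 servings → $58.00.
milk only: max(7.8/0.1, 1160/323) = 78 servings → $42.90.
oats only: max(7.8/3.4, 1160/28) = 41.43 servings → $18.64.
carrots only: max(7.8/0.2, 1160/27) = 42.96 servings → $21.48.
brown rice + milk with both tight: 7.471 servings and 3.291 servings → $6.67.
brown rice + oats: intersection lies outside the first quadrant.
brown rice + carrots: the both-tight solution has a negative serving — not a feasible corner.
milk + oats with both tight: 3.401 servings and 2.194 servings → $2.86.
milk + carrots with both tight: 0.3457 servings and 38.83 servings → $19.60.
oats + carrots: intersection lies outside the first quadrant.
Cheapest feasible corner: $2.86.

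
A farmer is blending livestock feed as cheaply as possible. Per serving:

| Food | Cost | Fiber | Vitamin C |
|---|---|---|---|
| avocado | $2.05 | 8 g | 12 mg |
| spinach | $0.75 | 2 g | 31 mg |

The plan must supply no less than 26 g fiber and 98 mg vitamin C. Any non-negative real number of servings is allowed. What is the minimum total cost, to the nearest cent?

With two linear requirements the optimum uses one or two foods; enumerate the corners.
avocado only: max(26/8, 98/12) = 8.167 servings → $16.74.
spinach only: max(26/2, 98/31) = 13 servings → $9.75.
avocado + spinach with both tight: 2.723 servings and 2.107 servings → $7.16.
The minimum over all feasible corners is $7.16.

$7.16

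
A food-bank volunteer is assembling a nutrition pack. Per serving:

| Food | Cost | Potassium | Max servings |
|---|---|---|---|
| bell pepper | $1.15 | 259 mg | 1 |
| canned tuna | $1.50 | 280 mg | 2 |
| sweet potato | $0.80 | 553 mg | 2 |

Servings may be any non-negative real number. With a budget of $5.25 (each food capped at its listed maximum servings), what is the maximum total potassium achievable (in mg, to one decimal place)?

1831.7 mg

Potassium per dollar: sweet potato 691.2, bell pepper 225.2, canned tuna 186.7.
Take 2 servings of sweet potato: spends $1.60, +1106.0 mg potassium (running total 1106.0 mg).
Take 1 serving of bell pepper: spends $1.15, +259.0 mg potassium (running total 1365.0 mg).
Take 1.667 servings of canned tuna: spends $2.50, +466.7 mg potassium (running total 1831.7 mg).
Filling greedily by potassium-per-dollar is optimal for one linear limit, giving 1831.7 mg.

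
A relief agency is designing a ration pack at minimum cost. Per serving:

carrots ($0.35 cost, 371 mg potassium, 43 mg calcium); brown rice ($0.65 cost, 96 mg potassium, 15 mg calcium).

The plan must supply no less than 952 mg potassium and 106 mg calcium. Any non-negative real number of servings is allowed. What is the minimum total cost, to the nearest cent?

Minimising a linear cost over {potassium ≥ 952, calcium ≥ 106, servings ≥ 0} — the optimum is at a vertex, using one or two foods.
carrots only: max(952/371, 106/43) = 2.566 servings → $0.90.
brown rice only: max(952/96, 106/15) = 9.917 servings → $6.45.
carrots + brown rice with both targets exact would need a negative amount; discard.
So the least-cost plan costs $0.90.

$0.90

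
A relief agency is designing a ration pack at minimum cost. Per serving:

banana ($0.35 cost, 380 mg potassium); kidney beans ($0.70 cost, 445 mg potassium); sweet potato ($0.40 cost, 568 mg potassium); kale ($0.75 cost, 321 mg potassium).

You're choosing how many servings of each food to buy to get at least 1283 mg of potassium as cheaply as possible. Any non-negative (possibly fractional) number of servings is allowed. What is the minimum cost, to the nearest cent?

$0.90

Cost per mg of potassium: sweet potato $0.0007, banana $0.0009, kidney beans $0.0016, kale $0.0023.
With no serving limits, use only sweet potato: 1283 mg / 568 mg = 2.259 servings × $0.40 = $0.90.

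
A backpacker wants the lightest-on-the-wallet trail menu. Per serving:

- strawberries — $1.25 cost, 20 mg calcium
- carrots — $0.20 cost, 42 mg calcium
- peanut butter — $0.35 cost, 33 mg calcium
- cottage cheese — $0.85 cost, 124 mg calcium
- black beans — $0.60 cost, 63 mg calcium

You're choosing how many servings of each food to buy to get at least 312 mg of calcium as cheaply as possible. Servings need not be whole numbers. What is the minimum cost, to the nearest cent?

$1.49

Cost per mg of calcium: carrots $0.0048, cottage cheese $0.0069, black beans $0.0095, peanut butter $0.0106, strawberries $0.0625.
With no serving limits, use only carrots: 312 mg / 42 mg = 7.429 servings × $0.20 = $1.49.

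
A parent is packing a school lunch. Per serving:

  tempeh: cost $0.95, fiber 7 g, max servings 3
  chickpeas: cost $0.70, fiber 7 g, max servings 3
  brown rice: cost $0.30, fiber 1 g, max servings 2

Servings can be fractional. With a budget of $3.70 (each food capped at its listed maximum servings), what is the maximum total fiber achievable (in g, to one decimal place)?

Fiber per dollar: chickpeas 10, tempeh 7.368, brown rice 3.333.
Take 3 servings of chickpeas: spends $2.10, +21.0 g fiber (running total 21.0 g).
Take 1.684 servings of tempeh: spends $1.60, +11.8 g fiber (running total 32.8 g).
Greedy by best ratio exhausts the cost allowance optimally: 32.8 g.

32.8 g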